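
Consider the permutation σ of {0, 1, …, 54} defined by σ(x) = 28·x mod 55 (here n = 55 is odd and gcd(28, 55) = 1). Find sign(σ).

+1

Orbit of 14 under x↦28x: [14, 7, 31, 43, 49, 52, 26]… (length divides ord_55(28)).
5 cycles of lengths [20, 20, 10, 4, 1].
n − c = 55 − 5 = 50; sign = (−1)^50 = +1.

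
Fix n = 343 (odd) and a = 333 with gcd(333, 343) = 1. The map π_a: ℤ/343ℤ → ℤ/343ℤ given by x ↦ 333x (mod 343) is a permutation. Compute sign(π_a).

+1

Start at x=200: 200 → 58 → 106 → 312 → 310 → 330 → 130 → … (one orbit).
7 cycles of lengths [147, 147, 21, 21, 3, 3, 1].
With 7 cycles on 343 points, sign = (−1)^{343−7} = +1.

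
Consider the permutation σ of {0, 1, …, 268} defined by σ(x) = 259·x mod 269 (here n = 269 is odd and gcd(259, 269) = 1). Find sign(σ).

Orbit of 216 under x↦259x: [216, 261, 80, 7, 199, 162, 263]… (length divides ord_269(259)).
Cycle type of π: 268 + 1; total 2 cycles.
sign(π) = (−1)^{n − #cycles} = (−1)^{269−2} = (−1)^267 = -1.
Zolotarev: (259|269) = -1, matching the cycle-count sign.

-1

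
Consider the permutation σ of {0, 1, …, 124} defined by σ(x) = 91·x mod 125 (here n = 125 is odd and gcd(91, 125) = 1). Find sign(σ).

+1

Start at x=116: 116 → 56 → 96 → 111 → 101 → 66 → 6 → … (one orbit).
Cycle type of π: 25×4 + 5×4 + 1×5; total 13 cycles.
125 − 13 = 112 transpositions; sign(π) = (−1)^112 = +1.
The Jacobi symbol (91|125) = +1 (Zolotarev) agrees.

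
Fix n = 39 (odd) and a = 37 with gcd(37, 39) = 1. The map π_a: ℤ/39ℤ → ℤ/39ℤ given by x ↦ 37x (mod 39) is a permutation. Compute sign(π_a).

-1

Trace 19: π^k(19) = [19, 1, 37, 4, 31, 16, 7] for k=0..6.
The orbit structure of x ↦ 37x mod 39: 6 orbits of sizes [12, 12, 12, 1, 1, 1].
With 6 cycles on 39 points, sign = (−1)^{39−6} = -1.
(37|39)_J = -1 (Zolotarev's lemma cross-check).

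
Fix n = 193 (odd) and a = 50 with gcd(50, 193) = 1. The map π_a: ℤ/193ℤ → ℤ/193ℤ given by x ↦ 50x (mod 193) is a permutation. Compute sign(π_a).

+1

Start at x=112: 112 → 3 → 150 → 166 → 1 → 50 → 184 → … (one orbit).
Cycle type of π: 16×12 + 1; total 13 cycles.
193 − 13 = 180 transpositions; sign(π) = (−1)^180 = +1.
Via Zolotarev, sign(π_{50}) = (50|193) = +1.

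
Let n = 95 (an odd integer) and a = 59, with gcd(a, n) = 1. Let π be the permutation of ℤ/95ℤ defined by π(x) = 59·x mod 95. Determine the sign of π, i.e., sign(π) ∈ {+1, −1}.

-1

Trace 34: π^k(34) = [34, 11, 79, 6, 69, 81, 29] for k=0..6.
Decompose π into cycles: lengths [18, 18, 18, 18, 18, 2, 2, 1] (8 cycles, including the fixed point 0).
With 8 cycles on 95 points, sign = (−1)^{95−8} = -1.
Zolotarev: (59|95) = -1, matching the cycle-count sign.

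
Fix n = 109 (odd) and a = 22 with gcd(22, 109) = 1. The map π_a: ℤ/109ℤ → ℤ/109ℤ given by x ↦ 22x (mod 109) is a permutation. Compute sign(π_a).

+1

Start at x=15: 15 → 3 → 66 → 35 → 7 → 45 → 9 → … (one orbit).
π_22 has 5 disjoint cycles with lengths [27, 27, 27, 27, 1] on {0,…,108}.
With 5 cycles on 109 points, sign = (−1)^{109−5} = +1.
(22|109)_J = +1 (Zolotarev's lemma cross-check).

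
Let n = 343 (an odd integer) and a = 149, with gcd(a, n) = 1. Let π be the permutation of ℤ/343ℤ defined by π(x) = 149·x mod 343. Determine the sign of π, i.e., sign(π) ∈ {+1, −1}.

Trace 106: π^k(106) = [106, 16, 326, 211, 226, 60, 22] for k=0..6.
Cycle lengths of π_149 on ℤ/343ℤ: [147, 147, 21, 21, 3, 3, 1]; 7 cycles in total.
n − c = 343 − 7 = 336; sign = (−1)^336 = +1.

+1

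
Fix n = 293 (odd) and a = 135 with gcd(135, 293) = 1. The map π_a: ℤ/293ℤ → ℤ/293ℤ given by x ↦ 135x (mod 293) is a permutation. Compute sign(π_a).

+1

Trace 91: π^k(91) = [91, 272, 95, 226, 38, 149, 191] for k=0..6.
π_135 has 5 disjoint cycles with lengths [73, 73, 73, 73, 1] on {0,…,292}.
With 5 cycles on 293 points, sign = (−1)^{293−5} = +1.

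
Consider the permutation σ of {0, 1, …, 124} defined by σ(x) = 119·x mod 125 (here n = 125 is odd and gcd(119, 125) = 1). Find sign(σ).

+1

Orbit of 14 under x↦119x: [14, 41, 4, 101, 19, 11, 59]… (length divides ord_125(119)).
π_119 has 7 disjoint cycles with lengths [50, 50, 10, 10, 2, 2, 1] on {0,…,124}.
Σ(ℓ_i−1) = 125−7 = 118; sign = (−1)^118 = +1.
Zolotarev: (119|125) = +1, matching the cycle-count sign.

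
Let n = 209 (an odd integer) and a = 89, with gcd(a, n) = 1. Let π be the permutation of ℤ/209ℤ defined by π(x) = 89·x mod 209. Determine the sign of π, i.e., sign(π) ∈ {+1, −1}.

Trace 1: π^k(1) = [1, 89, 188, 12, 23, 166, 144] for k=0..6.
22 cycles of lengths [18, 18, 18, 18, 18, 18, 18, 18, 18, 18, 18, 1, 1, 1, 1, 1, 1, 1, 1, 1, 1, 1].
Σ(ℓ_i−1) = 209−22 = 187; sign = (−1)^187 = -1.

-1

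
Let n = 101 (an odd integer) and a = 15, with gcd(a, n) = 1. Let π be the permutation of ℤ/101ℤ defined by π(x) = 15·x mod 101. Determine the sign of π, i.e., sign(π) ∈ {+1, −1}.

-1

Trace 67: π^k(67) = [67, 96, 26, 87, 93, 82, 18] for k=0..6.
π_15 has 2 disjoint cycles with lengths [100, 1] on {0,…,100}.
2 cycles on 101: each ℓ→(−1)^(ℓ−1), product (−1)^99 = -1.
Via Zolotarev, sign(π_{15}) = (15|101) = -1.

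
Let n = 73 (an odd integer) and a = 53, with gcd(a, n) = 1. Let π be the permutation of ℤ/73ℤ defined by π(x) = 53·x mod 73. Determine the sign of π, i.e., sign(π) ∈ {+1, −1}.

-1

Trace 29: π^k(29) = [29, 4, 66, 67, 47, 9, 39] for k=0..6.
2 cycles of lengths [72, 1].
With 2 cycles on 73 points, sign = (−1)^{73−2} = -1.
(53|73)_J = -1 (Zolotarev's lemma cross-check).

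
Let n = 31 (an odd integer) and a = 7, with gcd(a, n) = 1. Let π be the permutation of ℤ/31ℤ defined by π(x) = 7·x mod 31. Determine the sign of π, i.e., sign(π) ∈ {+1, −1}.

Orbit of 28 under x↦7x: [28, 10, 8, 25, 20, 16, 19]… (length divides ord_31(7)).
π_7 has 3 disjoint cycles with lengths [15, 15, 1] on {0,…,30}.
3 cycles on 31: each ℓ→(−1)^(ℓ−1), product (−1)^28 = +1.
Via Zolotarev, sign(π_{7}) = (7|31) = +1.

+1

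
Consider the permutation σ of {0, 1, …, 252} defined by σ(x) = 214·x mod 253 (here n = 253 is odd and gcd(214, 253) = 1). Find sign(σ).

Trace 42: π^k(42) = [42, 133, 126, 146, 125, 185, 122] for k=0..6.
π_214 has 6 disjoint cycles with lengths [110, 110, 22, 5, 5, 1] on {0,…,252}.
n − c = 253 − 6 = 247; sign = (−1)^247 = -1.

-1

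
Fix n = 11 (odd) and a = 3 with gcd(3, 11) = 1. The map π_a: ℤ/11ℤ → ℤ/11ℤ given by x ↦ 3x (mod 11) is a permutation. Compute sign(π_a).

+1

Trace 5: π^k(5) = [5, 4, 1, 3, 9] for k=0..4.
3 cycles of lengths [5, 5, 1].
3 cycles on 11: each ℓ→(−1)^(ℓ−1), product (−1)^8 = +1.
Zolotarev: (3|11) = +1, matching the cycle-count sign.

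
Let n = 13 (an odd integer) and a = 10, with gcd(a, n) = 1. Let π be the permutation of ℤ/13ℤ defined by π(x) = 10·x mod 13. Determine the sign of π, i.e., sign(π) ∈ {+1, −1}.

+1

Start at x=1: 1 → 10 → 9 → 12 → 3 → 4 → 1 (one orbit).
π_10 has 3 disjoint cycles with lengths [6, 6, 1] on {0,…,12}.
n − c = 13 − 3 = 10; sign = (−1)^10 = +1.
The Jacobi symbol (10|13) = +1 (Zolotarev) agrees.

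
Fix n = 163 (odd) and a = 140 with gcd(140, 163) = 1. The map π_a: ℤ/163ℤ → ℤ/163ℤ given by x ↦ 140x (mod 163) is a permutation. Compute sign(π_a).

+1

Trace 140: π^k(140) = [140, 40, 58, 133, 38, 104, 53] for k=0..6.
19 cycles of lengths [9, 9, 9, 9, 9, 9, 9, 9, 9, 9, 9, 9, 9, 9, 9, 9, 9, 9, 1].
Σ(ℓ_i−1) = 163−19 = 144; sign = (−1)^144 = +1.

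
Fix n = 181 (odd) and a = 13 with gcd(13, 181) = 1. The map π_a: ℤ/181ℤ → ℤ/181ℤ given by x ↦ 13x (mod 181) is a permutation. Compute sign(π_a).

Start at x=39: 39 → 145 → 75 → 70 → 5 → 65 → 121 → … (one orbit).
Cycle type of π: 45×4 + 1; total 5 cycles.
With 5 cycles on 181 points, sign = (−1)^{181−5} = +1.

+1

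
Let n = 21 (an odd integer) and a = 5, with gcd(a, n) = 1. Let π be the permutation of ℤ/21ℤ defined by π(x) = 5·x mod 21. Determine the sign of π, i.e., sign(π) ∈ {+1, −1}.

Orbit of 5 under x↦5x: [5, 4, 20, 16, 17, 1]… (length divides ord_21(5)).
Cycle lengths of π_5 on ℤ/21ℤ: [6, 6, 6, 2, 1]; 5 cycles in total.
With 5 cycles on 21 points, sign = (−1)^{21−5} = +1.
Check: (5/21) = +1 by Zolotarev.

+1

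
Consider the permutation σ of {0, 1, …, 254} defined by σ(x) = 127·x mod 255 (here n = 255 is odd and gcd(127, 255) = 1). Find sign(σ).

Trace 4: π^k(4) = [4, 253, 1, 127, 64, 223, 16] for k=0..6.
π_127 has 36 disjoint cycles with lengths [8, 8, 8, 8, 8, 8, 8, 8, 8, 8, 8, 8, 8, 8, 8, 8, 8, 8, 8, 8, 8, 8, 8, 8, 8, 8, 8, 8, 8, 8, 4, 4, 4, 1, 1, 1] on {0,…,254}.
With 36 cycles on 255 points, sign = (−1)^{255−36} = -1.
Check: (127/255) = -1 by Zolotarev.

-1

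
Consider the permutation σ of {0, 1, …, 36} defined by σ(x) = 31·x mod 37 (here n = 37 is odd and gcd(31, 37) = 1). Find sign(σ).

Start at x=1: 1 → 31 → 36 → 6 → 1 (one orbit).
Cycle lengths of π_31 on ℤ/37ℤ: [4, 4, 4, 4, 4, 4, 4, 4, 4, 1]; 10 cycles in total.
n − c = 37 − 10 = 27; sign = (−1)^27 = -1.

-1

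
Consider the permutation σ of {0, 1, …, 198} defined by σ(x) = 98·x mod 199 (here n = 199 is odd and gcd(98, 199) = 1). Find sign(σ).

+1

Orbit of 132 under x↦98x: [132, 1, 98, 52, 121, 117, 123]… (length divides ord_199(98)).
π_98 has 7 disjoint cycles with lengths [33, 33, 33, 33, 33, 33, 1] on {0,…,198}.
Σ(ℓ_i−1) = 199−7 = 192; sign = (−1)^192 = +1.
(98|199)_J = +1 (Zolotarev's lemma cross-check).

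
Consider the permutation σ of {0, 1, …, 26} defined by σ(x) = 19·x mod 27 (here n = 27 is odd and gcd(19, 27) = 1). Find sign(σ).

Orbit of 10 under x↦19x: [10, 1, 19]… (length divides ord_27(19)).
Cycle lengths of π_19 on ℤ/27ℤ: [3, 3, 3, 3, 3, 3, 1, 1, 1, 1, 1, 1, 1, 1, 1]; 15 cycles in total.
sign(π) = (−1)^{n − #cycles} = (−1)^{27−15} = (−1)^12 = +1.
(19|27)_J = +1 (Zolotarev's lemma cross-check).

+1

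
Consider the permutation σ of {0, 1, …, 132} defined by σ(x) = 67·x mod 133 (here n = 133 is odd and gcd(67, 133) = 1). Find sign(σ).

-1

Orbit of 123 under x↦67x: [123, 128, 64, 32, 16, 8, 4]… (length divides ord_133(67)).
Cycle lengths of π_67 on ℤ/133ℤ: [18, 18, 18, 18, 18, 18, 18, 3, 3, 1]; 10 cycles in total.
sign(π) = (−1)^{n − #cycles} = (−1)^{133−10} = (−1)^123 = -1.
Zolotarev: (67|133) = -1, matching the cycle-count sign.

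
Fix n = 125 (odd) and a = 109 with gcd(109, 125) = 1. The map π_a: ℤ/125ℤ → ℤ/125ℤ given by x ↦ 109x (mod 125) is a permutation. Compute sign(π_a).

Trace 41: π^k(41) = [41, 94, 121, 64, 101, 9, 106] for k=0..6.
Cycle type of π: 50×2 + 10×2 + 2×2 + 1; total 7 cycles.
sign(π) = (−1)^{n − #cycles} = (−1)^{125−7} = (−1)^118 = +1.
(109|125)_J = +1 (Zolotarev's lemma cross-check).

+1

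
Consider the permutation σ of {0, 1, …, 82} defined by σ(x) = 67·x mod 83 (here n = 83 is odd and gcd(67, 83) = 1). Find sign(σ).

-1

Start at x=29: 29 → 34 → 37 → 72 → 10 → 6 → 70 → … (one orbit).
Decompose π into cycles: lengths [82, 1] (2 cycles, including the fixed point 0).
sign(π) = (−1)^{n − #cycles} = (−1)^{83−2} = (−1)^81 = -1.
Via Zolotarev, sign(π_{67}) = (67|83) = -1.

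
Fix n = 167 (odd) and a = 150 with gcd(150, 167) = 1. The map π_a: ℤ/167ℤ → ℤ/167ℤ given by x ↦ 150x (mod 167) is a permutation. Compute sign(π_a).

+1

Start at x=6: 6 → 65 → 64 → 81 → 126 → 29 → 8 → … (one orbit).
Cycle type of π: 83×2 + 1; total 3 cycles.
3 cycles on 167: each ℓ→(−1)^(ℓ−1), product (−1)^164 = +1.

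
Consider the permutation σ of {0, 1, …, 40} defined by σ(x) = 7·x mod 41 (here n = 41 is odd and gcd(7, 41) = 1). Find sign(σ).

Orbit of 22 under x↦7x: [22, 31, 12, 2, 14, 16, 30]… (length divides ord_41(7)).
Cycle lengths of π_7 on ℤ/41ℤ: [40, 1]; 2 cycles in total.
n − c = 41 − 2 = 39; sign = (−1)^39 = -1.
(7|41)_J = -1 (Zolotarev's lemma cross-check).

-1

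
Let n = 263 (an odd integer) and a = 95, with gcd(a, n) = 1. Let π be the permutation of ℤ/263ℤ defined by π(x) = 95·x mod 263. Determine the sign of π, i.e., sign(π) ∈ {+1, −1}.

Orbit of 156 under x↦95x: [156, 92, 61, 9, 66, 221, 218]… (length divides ord_263(95)).
Decompose π into cycles: lengths [131, 131, 1] (3 cycles, including the fixed point 0).
263 − 3 = 260 transpositions; sign(π) = (−1)^260 = +1.

+1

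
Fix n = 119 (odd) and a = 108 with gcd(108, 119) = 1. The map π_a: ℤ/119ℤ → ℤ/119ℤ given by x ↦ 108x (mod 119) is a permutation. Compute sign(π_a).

Start at x=4: 4 → 75 → 8 → 31 → 16 → 62 → 32 → … (one orbit).
5 cycles of lengths [48, 48, 16, 6, 1].
n − c = 119 − 5 = 114; sign = (−1)^114 = +1.
Via Zolotarev, sign(π_{108}) = (108|119) = +1.

+1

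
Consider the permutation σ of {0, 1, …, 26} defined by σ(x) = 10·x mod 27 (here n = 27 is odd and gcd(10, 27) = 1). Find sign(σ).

+1

Orbit of 1 under x↦10x: [1, 10, 19]… (length divides ord_27(10)).
15 cycles of lengths [3, 3, 3, 3, 3, 3, 1, 1, 1, 1, 1, 1, 1, 1, 1].
Σ(ℓ_i−1) = 27−15 = 12; sign = (−1)^12 = +1.
(10|27)_J = +1 (Zolotarev's lemma cross-check).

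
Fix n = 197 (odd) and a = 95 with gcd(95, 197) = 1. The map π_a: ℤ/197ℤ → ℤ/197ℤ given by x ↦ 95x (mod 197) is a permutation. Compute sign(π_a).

-1

Start at x=23: 23 → 18 → 134 → 122 → 164 → 17 → 39 → … (one orbit).
2 cycles of lengths [196, 1].
n − c = 197 − 2 = 195; sign = (−1)^195 = -1.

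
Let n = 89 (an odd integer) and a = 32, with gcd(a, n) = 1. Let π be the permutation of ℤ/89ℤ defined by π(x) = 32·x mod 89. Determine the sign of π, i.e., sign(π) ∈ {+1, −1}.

Orbit of 39 under x↦32x: [39, 2, 64, 1, 32, 45, 16]… (length divides ord_89(32)).
Cycle type of π: 11×8 + 1; total 9 cycles.
n − c = 89 − 9 = 80; sign = (−1)^80 = +1.

+1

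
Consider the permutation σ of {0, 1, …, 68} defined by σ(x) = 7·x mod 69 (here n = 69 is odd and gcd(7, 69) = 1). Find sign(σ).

-1

Start at x=13: 13 → 22 → 16 → 43 → 25 → 37 → 52 → … (one orbit).
6 cycles of lengths [22, 22, 22, 1, 1, 1].
n − c = 69 − 6 = 63; sign = (−1)^63 = -1.
The Jacobi symbol (7|69) = -1 (Zolotarev) agrees.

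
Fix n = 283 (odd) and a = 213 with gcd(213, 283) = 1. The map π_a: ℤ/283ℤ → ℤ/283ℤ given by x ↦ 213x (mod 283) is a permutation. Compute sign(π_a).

-1

Orbit of 209 under x↦213x: [209, 86, 206, 13, 222, 25, 231]… (length divides ord_283(213)).
Cycle type of π: 282 + 1; total 2 cycles.
sign(π) = (−1)^{n − #cycles} = (−1)^{283−2} = (−1)^281 = -1.
The Jacobi symbol (213|283) = -1 (Zolotarev) agrees.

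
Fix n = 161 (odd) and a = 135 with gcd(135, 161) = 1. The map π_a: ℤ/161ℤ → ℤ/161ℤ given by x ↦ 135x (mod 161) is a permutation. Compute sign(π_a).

Orbit of 85 under x↦135x: [85, 44, 144, 120, 100, 137, 141]… (length divides ord_161(135)).
Cycle type of π: 66×2 + 22 + 3×2 + 1; total 6 cycles.
n − c = 161 − 6 = 155; sign = (−1)^155 = -1.
Check: (135/161) = -1 by Zolotarev.

-1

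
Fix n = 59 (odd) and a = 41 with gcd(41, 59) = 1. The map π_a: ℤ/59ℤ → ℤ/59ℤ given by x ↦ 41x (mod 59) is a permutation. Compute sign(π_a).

+1

Trace 49: π^k(49) = [49, 3, 5, 28, 27, 45, 16] for k=0..6.
Decompose π into cycles: lengths [29, 29, 1] (3 cycles, including the fixed point 0).
59 − 3 = 56 transpositions; sign(π) = (−1)^56 = +1.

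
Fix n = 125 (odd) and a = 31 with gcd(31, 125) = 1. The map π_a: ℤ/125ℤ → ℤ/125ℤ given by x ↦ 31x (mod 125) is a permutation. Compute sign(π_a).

+1

Trace 76: π^k(76) = [76, 106, 36, 116, 96, 101, 6] for k=0..6.
The orbit structure of x ↦ 31x mod 125: 13 orbits of sizes [25, 25, 25, 25, 5, 5, 5, 5, 1, 1, 1, 1, 1].
13 cycles on 125: each ℓ→(−1)^(ℓ−1), product (−1)^112 = +1.
(31|125)_J = +1 (Zolotarev's lemma cross-check).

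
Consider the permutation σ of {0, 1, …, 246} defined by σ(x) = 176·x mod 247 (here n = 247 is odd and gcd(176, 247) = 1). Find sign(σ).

Trace 188: π^k(188) = [188, 237, 216, 225, 80, 1, 176] for k=0..6.
Cycle lengths of π_176 on ℤ/247ℤ: [36, 36, 36, 36, 36, 36, 12, 9, 9, 1]; 10 cycles in total.
n − c = 247 − 10 = 237; sign = (−1)^237 = -1.

-1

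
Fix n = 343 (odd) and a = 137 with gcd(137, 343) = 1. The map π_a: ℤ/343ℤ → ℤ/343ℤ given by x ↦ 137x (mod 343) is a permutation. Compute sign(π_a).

Start at x=198: 198 → 29 → 200 → 303 → 8 → 67 → 261 → … (one orbit).
The orbit structure of x ↦ 137x mod 343: 7 orbits of sizes [147, 147, 21, 21, 3, 3, 1].
Σ(ℓ_i−1) = 343−7 = 336; sign = (−1)^336 = +1.

+1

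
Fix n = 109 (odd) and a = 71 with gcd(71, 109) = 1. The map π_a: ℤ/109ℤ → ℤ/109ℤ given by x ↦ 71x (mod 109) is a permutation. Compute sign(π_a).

Trace 1: π^k(1) = [1, 71, 27, 64, 75, 93, 63] for k=0..6.
Decompose π into cycles: lengths [18, 18, 18, 18, 18, 18, 1] (7 cycles, including the fixed point 0).
109 − 7 = 102 transpositions; sign(π) = (−1)^102 = +1.
(71|109)_J = +1 (Zolotarev's lemma cross-check).

+1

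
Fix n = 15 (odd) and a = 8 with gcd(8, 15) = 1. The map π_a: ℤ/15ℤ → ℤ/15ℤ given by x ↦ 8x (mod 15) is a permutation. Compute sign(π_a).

+1

Start at x=4: 4 → 2 → 1 → 8 → 4 (one orbit).
Cycle lengths of π_8 on ℤ/15ℤ: [4, 4, 4, 2, 1]; 5 cycles in total.
Σ(ℓ_i−1) = 15−5 = 10; sign = (−1)^10 = +1.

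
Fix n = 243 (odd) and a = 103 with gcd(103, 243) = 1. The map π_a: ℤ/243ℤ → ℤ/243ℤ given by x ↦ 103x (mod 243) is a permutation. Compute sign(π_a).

Orbit of 187 under x↦103x: [187, 64, 31, 34, 100, 94, 205]… (length divides ord_243(103)).
Cycle lengths of π_103 on ℤ/243ℤ: [81, 81, 27, 27, 9, 9, 3, 3, 1, 1, 1]; 11 cycles in total.
243 − 11 = 232 transpositions; sign(π) = (−1)^232 = +1.
(103|243)_J = +1 (Zolotarev's lemma cross-check).

+1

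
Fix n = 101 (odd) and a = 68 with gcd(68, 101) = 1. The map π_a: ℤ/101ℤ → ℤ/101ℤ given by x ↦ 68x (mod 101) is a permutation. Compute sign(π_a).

Orbit of 25 under x↦68x: [25, 84, 56, 71, 81, 54, 36]… (length divides ord_101(68)).
π_68 has 5 disjoint cycles with lengths [25, 25, 25, 25, 1] on {0,…,100}.
sign(π) = (−1)^{n − #cycles} = (−1)^{101−5} = (−1)^96 = +1.

+1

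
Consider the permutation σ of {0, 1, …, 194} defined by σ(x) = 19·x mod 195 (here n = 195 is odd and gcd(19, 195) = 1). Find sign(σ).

-1

Start at x=34: 34 → 61 → 184 → 181 → 124 → 16 → 109 → … (one orbit).
The orbit structure of x ↦ 19x mod 195: 24 orbits of sizes [12, 12, 12, 12, 12, 12, 12, 12, 12, 12, 12, 12, 12, 12, 12, 2, 2, 2, 2, 2, 2, 1, 1, 1].
24 cycles on 195: each ℓ→(−1)^(ℓ−1), product (−1)^171 = -1.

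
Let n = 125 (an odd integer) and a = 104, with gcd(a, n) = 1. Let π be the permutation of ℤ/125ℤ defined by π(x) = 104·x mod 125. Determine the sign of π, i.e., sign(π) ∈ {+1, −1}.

+1

Trace 86: π^k(86) = [86, 69, 51, 54, 116, 64, 31] for k=0..6.
Decompose π into cycles: lengths [50, 50, 10, 10, 2, 2, 1] (7 cycles, including the fixed point 0).
With 7 cycles on 125 points, sign = (−1)^{125−7} = +1.
Via Zolotarev, sign(π_{104}) = (104|125) = +1.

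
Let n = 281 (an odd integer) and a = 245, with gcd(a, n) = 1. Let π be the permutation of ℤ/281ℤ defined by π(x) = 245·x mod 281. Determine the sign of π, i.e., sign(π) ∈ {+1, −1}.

+1

Orbit of 228 under x↦245x: [228, 222, 157, 249, 28, 116, 39]… (length divides ord_281(245)).
Decompose π into cycles: lengths [28, 28, 28, 28, 28, 28, 28, 28, 28, 28, 1] (11 cycles, including the fixed point 0).
Σ(ℓ_i−1) = 281−11 = 270; sign = (−1)^270 = +1.
(245|281)_J = +1 (Zolotarev's lemma cross-check).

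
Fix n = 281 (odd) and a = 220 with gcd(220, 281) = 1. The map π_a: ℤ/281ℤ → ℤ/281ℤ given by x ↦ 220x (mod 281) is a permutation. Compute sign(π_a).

-1

Orbit of 146 under x↦220x: [146, 86, 93, 228, 142, 49, 102]… (length divides ord_281(220)).
The orbit structure of x ↦ 220x mod 281: 8 orbits of sizes [40, 40, 40, 40, 40, 40, 40, 1].
Σ(ℓ_i−1) = 281−8 = 273; sign = (−1)^273 = -1.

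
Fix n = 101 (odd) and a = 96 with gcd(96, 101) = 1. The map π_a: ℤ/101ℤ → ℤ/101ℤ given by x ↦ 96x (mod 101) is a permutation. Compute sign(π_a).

Start at x=52: 52 → 43 → 88 → 65 → 79 → 9 → 56 → … (one orbit).
Cycle lengths of π_96 on ℤ/101ℤ: [50, 50, 1]; 3 cycles in total.
sign(π) = (−1)^{n − #cycles} = (−1)^{101−3} = (−1)^98 = +1.

+1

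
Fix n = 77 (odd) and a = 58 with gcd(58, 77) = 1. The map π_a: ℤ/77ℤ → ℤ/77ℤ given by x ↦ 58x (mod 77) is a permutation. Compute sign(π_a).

+1

Trace 9: π^k(9) = [9, 60, 15, 23, 25, 64, 16] for k=0..6.
Cycle type of π: 15×4 + 5×2 + 3×2 + 1; total 9 cycles.
sign(π) = (−1)^{n − #cycles} = (−1)^{77−9} = (−1)^68 = +1.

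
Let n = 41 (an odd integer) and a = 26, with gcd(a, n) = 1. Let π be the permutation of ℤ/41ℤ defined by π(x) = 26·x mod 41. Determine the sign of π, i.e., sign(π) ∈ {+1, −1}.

-1

Orbit of 30 under x↦26x: [30, 1, 26, 20, 28, 31, 27]… (length divides ord_41(26)).
Cycle type of π: 40 + 1; total 2 cycles.
n − c = 41 − 2 = 39; sign = (−1)^39 = -1.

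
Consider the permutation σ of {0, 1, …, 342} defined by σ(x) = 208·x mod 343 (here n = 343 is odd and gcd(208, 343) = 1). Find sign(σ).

Start at x=1: 1 → 208 → 46 → 307 → 58 → 59 → 267 → … (one orbit).
Cycle lengths of π_208 on ℤ/343ℤ: [294, 42, 6, 1]; 4 cycles in total.
With 4 cycles on 343 points, sign = (−1)^{343−4} = -1.
(208|343)_J = -1 (Zolotarev's lemma cross-check).

-1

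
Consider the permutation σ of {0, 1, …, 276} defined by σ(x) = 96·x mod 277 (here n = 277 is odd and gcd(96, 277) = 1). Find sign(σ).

-1

Orbit of 34 under x↦96x: [34, 217, 57, 209, 120, 163, 136]… (length divides ord_277(96)).
π_96 has 2 disjoint cycles with lengths [276, 1] on {0,…,276}.
277 − 2 = 275 transpositions; sign(π) = (−1)^275 = -1.
The Jacobi symbol (96|277) = -1 (Zolotarev) agrees.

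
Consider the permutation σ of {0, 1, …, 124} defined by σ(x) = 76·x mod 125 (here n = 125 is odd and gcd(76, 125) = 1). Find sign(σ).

+1

Start at x=101: 101 → 51 → 1 → 76 → 26 → 101 (one orbit).
Cycle type of π: 5×20 + 1×25; total 45 cycles.
Σ(ℓ_i−1) = 125−45 = 80; sign = (−1)^80 = +1.
Check: (76/125) = +1 by Zolotarev.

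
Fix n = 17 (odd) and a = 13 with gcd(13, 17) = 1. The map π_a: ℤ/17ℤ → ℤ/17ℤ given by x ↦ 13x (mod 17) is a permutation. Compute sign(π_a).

+1

Start at x=16: 16 → 4 → 1 → 13 → 16 (one orbit).
Cycle lengths of π_13 on ℤ/17ℤ: [4, 4, 4, 4, 1]; 5 cycles in total.
With 5 cycles on 17 points, sign = (−1)^{17−5} = +1.
Via Zolotarev, sign(π_{13}) = (13|17) = +1.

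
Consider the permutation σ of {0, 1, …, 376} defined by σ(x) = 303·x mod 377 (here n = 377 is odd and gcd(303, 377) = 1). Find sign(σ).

Start at x=313: 313 → 212 → 146 → 129 → 256 → 283 → 170 → … (one orbit).
π_303 has 13 disjoint cycles with lengths [42, 42, 42, 42, 42, 42, 42, 42, 14, 14, 6, 6, 1] on {0,…,376}.
377 − 13 = 364 transpositions; sign(π) = (−1)^364 = +1.

+1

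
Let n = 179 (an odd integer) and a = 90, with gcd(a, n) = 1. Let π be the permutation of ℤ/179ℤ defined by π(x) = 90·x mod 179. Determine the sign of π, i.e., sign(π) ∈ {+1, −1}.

Start at x=26: 26 → 13 → 96 → 48 → 24 → 12 → 6 → … (one orbit).
Cycle lengths of π_90 on ℤ/179ℤ: [178, 1]; 2 cycles in total.
n − c = 179 − 2 = 177; sign = (−1)^177 = -1.
The Jacobi symbol (90|179) = -1 (Zolotarev) agrees.

-1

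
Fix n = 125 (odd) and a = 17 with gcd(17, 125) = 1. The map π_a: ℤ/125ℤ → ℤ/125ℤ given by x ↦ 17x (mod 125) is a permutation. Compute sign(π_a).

Orbit of 108 under x↦17x: [108, 86, 87, 104, 18, 56, 77]… (length divides ord_125(17)).
4 cycles of lengths [100, 20, 4, 1].
n − c = 125 − 4 = 121; sign = (−1)^121 = -1.
(17|125)_J = -1 (Zolotarev's lemma cross-check).

-1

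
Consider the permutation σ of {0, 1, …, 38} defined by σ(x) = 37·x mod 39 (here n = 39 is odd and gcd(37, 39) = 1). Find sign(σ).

-1

Orbit of 37 under x↦37x: [37, 4, 31, 16, 7, 25, 28]… (length divides ord_39(37)).
Cycle type of π: 12×3 + 1×3; total 6 cycles.
6 cycles on 39: each ℓ→(−1)^(ℓ−1), product (−1)^33 = -1.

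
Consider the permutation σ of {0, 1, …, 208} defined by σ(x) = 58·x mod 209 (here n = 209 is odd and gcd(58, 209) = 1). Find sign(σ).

+1

Trace 20: π^k(20) = [20, 115, 191, 1, 58] for k=0..4.
The orbit structure of x ↦ 58x mod 209: 57 orbits of sizes [5, 5, 5, 5, 5, 5, 5, 5, 5, 5, 5, 5, 5, 5, 5, 5, 5, 5, 5, 5, 5, 5, 5, 5, 5, 5, 5, 5, 5, 5, 5, 5, 5, 5, 5, 5, 5, 5, 1, 1, 1, 1, 1, 1, 1, 1, 1, 1, 1, 1, 1, 1, 1, 1, 1, 1, 1].
209 − 57 = 152 transpositions; sign(π) = (−1)^152 = +1.
Check: (58/209) = +1 by Zolotarev.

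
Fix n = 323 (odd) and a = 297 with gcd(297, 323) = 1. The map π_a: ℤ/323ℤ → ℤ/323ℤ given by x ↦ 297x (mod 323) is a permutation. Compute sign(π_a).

-1

Start at x=30: 30 → 189 → 254 → 179 → 191 → 202 → 239 → … (one orbit).
18 cycles of lengths [24, 24, 24, 24, 24, 24, 24, 24, 24, 24, 24, 24, 8, 8, 6, 6, 6, 1].
With 18 cycles on 323 points, sign = (−1)^{323−18} = -1.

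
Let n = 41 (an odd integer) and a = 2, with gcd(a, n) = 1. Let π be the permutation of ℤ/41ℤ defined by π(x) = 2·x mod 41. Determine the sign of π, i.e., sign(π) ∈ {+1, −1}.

+1

Start at x=37: 37 → 33 → 25 → 9 → 18 → 36 → 31 → … (one orbit).
3 cycles of lengths [20, 20, 1].
41 − 3 = 38 transpositions; sign(π) = (−1)^38 = +1.
Check: (2/41) = +1 by Zolotarev.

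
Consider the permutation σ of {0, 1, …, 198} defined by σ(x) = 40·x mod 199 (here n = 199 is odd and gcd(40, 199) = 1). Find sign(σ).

Start at x=182: 182 → 116 → 63 → 132 → 106 → 61 → 52 → … (one orbit).
The orbit structure of x ↦ 40x mod 199: 7 orbits of sizes [33, 33, 33, 33, 33, 33, 1].
sign(π) = (−1)^{n − #cycles} = (−1)^{199−7} = (−1)^192 = +1.
The Jacobi symbol (40|199) = +1 (Zolotarev) agrees.

+1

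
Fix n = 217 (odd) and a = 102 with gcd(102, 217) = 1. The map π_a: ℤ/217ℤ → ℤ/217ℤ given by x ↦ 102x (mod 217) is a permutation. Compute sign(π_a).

Orbit of 107 under x↦102x: [107, 64, 18, 100, 1, 102, 205]… (length divides ord_217(102)).
Cycle lengths of π_102 on ℤ/217ℤ: [15, 15, 15, 15, 15, 15, 15, 15, 15, 15, 15, 15, 15, 15, 3, 3, 1]; 17 cycles in total.
17 cycles on 217: each ℓ→(−1)^(ℓ−1), product (−1)^200 = +1.
Via Zolotarev, sign(π_{102}) = (102|217) = +1.

+1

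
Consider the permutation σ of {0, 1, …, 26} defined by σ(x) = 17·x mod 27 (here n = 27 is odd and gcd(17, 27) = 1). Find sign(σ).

Trace 10: π^k(10) = [10, 8, 1, 17, 19, 26] for k=0..5.
π_17 has 8 disjoint cycles with lengths [6, 6, 6, 2, 2, 2, 2, 1] on {0,…,26}.
sign(π) = (−1)^{n − #cycles} = (−1)^{27−8} = (−1)^19 = -1.
Via Zolotarev, sign(π_{17}) = (17|27) = -1.

-1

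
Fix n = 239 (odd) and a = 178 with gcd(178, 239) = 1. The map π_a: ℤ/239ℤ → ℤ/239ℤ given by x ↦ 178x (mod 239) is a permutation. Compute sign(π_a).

-1

Trace 232: π^k(232) = [232, 188, 4, 234, 66, 37, 133] for k=0..6.
π_178 has 2 disjoint cycles with lengths [238, 1] on {0,…,238}.
239 − 2 = 237 transpositions; sign(π) = (−1)^237 = -1.
The Jacobi symbol (178|239) = -1 (Zolotarev) agrees.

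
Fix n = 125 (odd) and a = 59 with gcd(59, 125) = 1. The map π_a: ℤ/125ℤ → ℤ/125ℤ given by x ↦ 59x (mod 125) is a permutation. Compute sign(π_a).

+1

Trace 94: π^k(94) = [94, 46, 89, 1, 59, 106, 4] for k=0..6.
Decompose π into cycles: lengths [50, 50, 10, 10, 2, 2, 1] (7 cycles, including the fixed point 0).
sign(π) = (−1)^{n − #cycles} = (−1)^{125−7} = (−1)^118 = +1.
Via Zolotarev, sign(π_{59}) = (59|125) = +1.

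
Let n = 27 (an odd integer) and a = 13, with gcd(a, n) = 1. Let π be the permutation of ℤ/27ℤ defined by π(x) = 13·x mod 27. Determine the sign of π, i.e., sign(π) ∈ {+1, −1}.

+1

Trace 22: π^k(22) = [22, 16, 19, 4, 25, 1, 13] for k=0..6.
π_13 has 7 disjoint cycles with lengths [9, 9, 3, 3, 1, 1, 1] on {0,…,26}.
7 cycles on 27: each ℓ→(−1)^(ℓ−1), product (−1)^20 = +1.
Zolotarev: (13|27) = +1, matching the cycle-count sign.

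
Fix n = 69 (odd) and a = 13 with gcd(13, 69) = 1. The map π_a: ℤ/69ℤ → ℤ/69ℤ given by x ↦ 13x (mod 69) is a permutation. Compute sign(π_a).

+1

Trace 58: π^k(58) = [58, 64, 4, 52, 55, 25, 49] for k=0..6.
Cycle lengths of π_13 on ℤ/69ℤ: [11, 11, 11, 11, 11, 11, 1, 1, 1]; 9 cycles in total.
n − c = 69 − 9 = 60; sign = (−1)^60 = +1.
Via Zolotarev, sign(π_{13}) = (13|69) = +1.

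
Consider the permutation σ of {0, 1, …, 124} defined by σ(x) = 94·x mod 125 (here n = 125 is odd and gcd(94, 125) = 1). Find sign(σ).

Start at x=89: 89 → 116 → 29 → 101 → 119 → 61 → 109 → … (one orbit).
Cycle type of π: 50×2 + 10×2 + 2×2 + 1; total 7 cycles.
125 − 7 = 118 transpositions; sign(π) = (−1)^118 = +1.
The Jacobi symbol (94|125) = +1 (Zolotarev) agrees.

+1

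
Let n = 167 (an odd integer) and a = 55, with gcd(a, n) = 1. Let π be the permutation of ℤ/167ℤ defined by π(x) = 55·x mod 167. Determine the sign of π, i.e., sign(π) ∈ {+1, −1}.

Start at x=159: 159 → 61 → 15 → 157 → 118 → 144 → 71 → … (one orbit).
The orbit structure of x ↦ 55x mod 167: 2 orbits of sizes [166, 1].
With 2 cycles on 167 points, sign = (−1)^{167−2} = -1.
Check: (55/167) = -1 by Zolotarev.

-1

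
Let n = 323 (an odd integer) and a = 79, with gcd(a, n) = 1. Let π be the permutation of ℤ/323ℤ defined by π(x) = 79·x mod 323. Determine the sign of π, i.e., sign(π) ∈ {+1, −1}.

+1

Trace 4: π^k(4) = [4, 316, 93, 241, 305, 193, 66] for k=0..6.
Cycle lengths of π_79 on ℤ/323ℤ: [144, 144, 18, 16, 1]; 5 cycles in total.
323 − 5 = 318 transpositions; sign(π) = (−1)^318 = +1.
(79|323)_J = +1 (Zolotarev's lemma cross-check).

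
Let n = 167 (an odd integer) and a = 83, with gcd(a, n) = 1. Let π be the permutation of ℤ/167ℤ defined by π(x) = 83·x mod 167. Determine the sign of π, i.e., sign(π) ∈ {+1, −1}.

Trace 9: π^k(9) = [9, 79, 44, 145, 11, 78, 128] for k=0..6.
Cycle type of π: 166 + 1; total 2 cycles.
sign(π) = (−1)^{n − #cycles} = (−1)^{167−2} = (−1)^165 = -1.
Via Zolotarev, sign(π_{83}) = (83|167) = -1.

-1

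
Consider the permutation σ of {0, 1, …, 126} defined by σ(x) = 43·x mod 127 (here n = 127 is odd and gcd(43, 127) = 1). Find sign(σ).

Trace 63: π^k(63) = [63, 42, 28, 61, 83, 13, 51] for k=0..6.
Decompose π into cycles: lengths [126, 1] (2 cycles, including the fixed point 0).
2 cycles on 127: each ℓ→(−1)^(ℓ−1), product (−1)^125 = -1.
The Jacobi symbol (43|127) = -1 (Zolotarev) agrees.

-1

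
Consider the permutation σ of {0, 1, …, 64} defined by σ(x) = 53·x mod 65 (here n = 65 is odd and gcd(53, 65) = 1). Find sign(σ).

-1

Trace 1: π^k(1) = [1, 53, 14, 27] for k=0..3.
π_53 has 26 disjoint cycles with lengths [4, 4, 4, 4, 4, 4, 4, 4, 4, 4, 4, 4, 4, 1, 1, 1, 1, 1, 1, 1, 1, 1, 1, 1, 1, 1] on {0,…,64}.
Σ(ℓ_i−1) = 65−26 = 39; sign = (−1)^39 = -1.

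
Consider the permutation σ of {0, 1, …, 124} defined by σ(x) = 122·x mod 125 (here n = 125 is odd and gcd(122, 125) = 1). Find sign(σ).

Orbit of 76 under x↦122x: [76, 22, 59, 73, 31, 32, 29]… (length divides ord_125(122)).
Cycle lengths of π_122 on ℤ/125ℤ: [100, 20, 4, 1]; 4 cycles in total.
125 − 4 = 121 transpositions; sign(π) = (−1)^121 = -1.

-1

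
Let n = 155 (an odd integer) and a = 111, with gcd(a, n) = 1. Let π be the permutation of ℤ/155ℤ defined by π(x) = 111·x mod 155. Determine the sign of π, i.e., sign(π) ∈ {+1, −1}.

Trace 121: π^k(121) = [121, 101, 51, 81, 1, 111, 76] for k=0..6.
Cycle lengths of π_111 on ℤ/155ℤ: [15, 15, 15, 15, 15, 15, 15, 15, 15, 15, 1, 1, 1, 1, 1]; 15 cycles in total.
With 15 cycles on 155 points, sign = (−1)^{155−15} = +1.

+1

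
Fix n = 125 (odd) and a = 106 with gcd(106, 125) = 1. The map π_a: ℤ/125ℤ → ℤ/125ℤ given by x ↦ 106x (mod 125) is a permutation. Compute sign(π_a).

Trace 116: π^k(116) = [116, 46, 1, 106, 111, 16, 71] for k=0..6.
Cycle type of π: 25×4 + 5×4 + 1×5; total 13 cycles.
Σ(ℓ_i−1) = 125−13 = 112; sign = (−1)^112 = +1.
Check: (106/125) = +1 by Zolotarev.

+1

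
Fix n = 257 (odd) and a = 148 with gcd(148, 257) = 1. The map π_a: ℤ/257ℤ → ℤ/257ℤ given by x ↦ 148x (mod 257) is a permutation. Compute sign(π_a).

-1

Start at x=98: 98 → 112 → 128 → 183 → 99 → 3 → 187 → … (one orbit).
The orbit structure of x ↦ 148x mod 257: 2 orbits of sizes [256, 1].
2 cycles on 257: each ℓ→(−1)^(ℓ−1), product (−1)^255 = -1.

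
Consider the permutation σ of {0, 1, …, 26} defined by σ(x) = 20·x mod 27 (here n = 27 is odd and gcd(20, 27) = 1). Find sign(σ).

-1

Trace 22: π^k(22) = [22, 8, 25, 14, 10, 11, 4] for k=0..6.
Cycle lengths of π_20 on ℤ/27ℤ: [18, 6, 2, 1]; 4 cycles in total.
sign(π) = (−1)^{n − #cycles} = (−1)^{27−4} = (−1)^23 = -1.
Check: (20/27) = -1 by Zolotarev.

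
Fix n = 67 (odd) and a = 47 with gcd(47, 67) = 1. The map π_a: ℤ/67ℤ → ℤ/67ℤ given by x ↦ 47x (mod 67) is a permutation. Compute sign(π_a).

Start at x=17: 17 → 62 → 33 → 10 → 1 → 47 → 65 → … (one orbit).
Cycle type of π: 33×2 + 1; total 3 cycles.
3 cycles on 67: each ℓ→(−1)^(ℓ−1), product (−1)^64 = +1.
Check: (47/67) = +1 by Zolotarev.

+1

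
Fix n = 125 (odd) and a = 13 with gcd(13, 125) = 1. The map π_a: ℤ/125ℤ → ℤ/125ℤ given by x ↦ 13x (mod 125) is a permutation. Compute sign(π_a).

Orbit of 93 under x↦13x: [93, 84, 92, 71, 48, 124, 112]… (length divides ord_125(13)).
The orbit structure of x ↦ 13x mod 125: 4 orbits of sizes [100, 20, 4, 1].
sign(π) = (−1)^{n − #cycles} = (−1)^{125−4} = (−1)^121 = -1.

-1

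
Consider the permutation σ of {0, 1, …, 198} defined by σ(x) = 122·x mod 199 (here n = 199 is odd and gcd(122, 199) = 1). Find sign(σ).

Start at x=51: 51 → 53 → 98 → 16 → 161 → 140 → 165 → … (one orbit).
Cycle type of π: 99×2 + 1; total 3 cycles.
With 3 cycles on 199 points, sign = (−1)^{199−3} = +1.
Check: (122/199) = +1 by Zolotarev.

+1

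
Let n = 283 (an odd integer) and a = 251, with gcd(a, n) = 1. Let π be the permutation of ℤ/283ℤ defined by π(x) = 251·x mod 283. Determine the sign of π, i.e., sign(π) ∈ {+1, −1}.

Start at x=60: 60 → 61 → 29 → 204 → 264 → 42 → 71 → … (one orbit).
The orbit structure of x ↦ 251x mod 283: 7 orbits of sizes [47, 47, 47, 47, 47, 47, 1].
Σ(ℓ_i−1) = 283−7 = 276; sign = (−1)^276 = +1.

+1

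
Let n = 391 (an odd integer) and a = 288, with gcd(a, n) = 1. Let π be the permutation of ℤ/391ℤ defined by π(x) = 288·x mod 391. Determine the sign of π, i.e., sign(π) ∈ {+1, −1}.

+1

Orbit of 254 under x↦288x: [254, 35, 305, 256, 220, 18, 101]… (length divides ord_391(288)).
The orbit structure of x ↦ 288x mod 391: 27 orbits of sizes [22, 22, 22, 22, 22, 22, 22, 22, 22, 22, 22, 22, 22, 22, 22, 22, 11, 11, 2, 2, 2, 2, 2, 2, 2, 2, 1].
391 − 27 = 364 transpositions; sign(π) = (−1)^364 = +1.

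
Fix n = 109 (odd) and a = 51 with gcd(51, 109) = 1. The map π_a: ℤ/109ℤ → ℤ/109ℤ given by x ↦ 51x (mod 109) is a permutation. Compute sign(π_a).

-1

Start at x=67: 67 → 38 → 85 → 84 → 33 → 48 → 50 → … (one orbit).
Cycle type of π: 108 + 1; total 2 cycles.
2 cycles on 109: each ℓ→(−1)^(ℓ−1), product (−1)^107 = -1.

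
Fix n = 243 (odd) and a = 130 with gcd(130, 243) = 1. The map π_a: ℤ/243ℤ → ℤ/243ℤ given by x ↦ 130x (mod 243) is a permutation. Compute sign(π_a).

+1

Start at x=121: 121 → 178 → 55 → 103 → 25 → 91 → 166 → … (one orbit).
The orbit structure of x ↦ 130x mod 243: 11 orbits of sizes [81, 81, 27, 27, 9, 9, 3, 3, 1, 1, 1].
243 − 11 = 232 transpositions; sign(π) = (−1)^232 = +1.
Check: (130/243) = +1 by Zolotarev.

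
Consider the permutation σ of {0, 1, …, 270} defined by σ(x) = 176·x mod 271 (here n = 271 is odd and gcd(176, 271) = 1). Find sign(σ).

Orbit of 25 under x↦176x: [25, 64, 153, 99, 80, 259, 56]… (length divides ord_271(176)).
3 cycles of lengths [135, 135, 1].
Σ(ℓ_i−1) = 271−3 = 268; sign = (−1)^268 = +1.
The Jacobi symbol (176|271) = +1 (Zolotarev) agrees.

+1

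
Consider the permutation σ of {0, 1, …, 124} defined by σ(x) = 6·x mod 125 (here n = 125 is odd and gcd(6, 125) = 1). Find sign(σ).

+1

Trace 71: π^k(71) = [71, 51, 56, 86, 16, 96, 76] for k=0..6.
13 cycles of lengths [25, 25, 25, 25, 5, 5, 5, 5, 1, 1, 1, 1, 1].
125 − 13 = 112 transpositions; sign(π) = (−1)^112 = +1.
The Jacobi symbol (6|125) = +1 (Zolotarev) agrees.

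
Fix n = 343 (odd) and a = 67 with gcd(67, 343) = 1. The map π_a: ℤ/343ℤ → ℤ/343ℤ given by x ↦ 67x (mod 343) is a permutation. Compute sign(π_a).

+1

Trace 99: π^k(99) = [99, 116, 226, 50, 263, 128, 1] for k=0..6.
π_67 has 31 disjoint cycles with lengths [21, 21, 21, 21, 21, 21, 21, 21, 21, 21, 21, 21, 21, 21, 3, 3, 3, 3, 3, 3, 3, 3, 3, 3, 3, 3, 3, 3, 3, 3, 1] on {0,…,342}.
n − c = 343 − 31 = 312; sign = (−1)^312 = +1.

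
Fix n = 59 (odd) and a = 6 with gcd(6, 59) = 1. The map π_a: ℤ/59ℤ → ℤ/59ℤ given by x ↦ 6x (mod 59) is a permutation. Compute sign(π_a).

-1

Start at x=29: 29 → 56 → 41 → 10 → 1 → 6 → 36 → … (one orbit).
π_6 has 2 disjoint cycles with lengths [58, 1] on {0,…,58}.
59 − 2 = 57 transpositions; sign(π) = (−1)^57 = -1.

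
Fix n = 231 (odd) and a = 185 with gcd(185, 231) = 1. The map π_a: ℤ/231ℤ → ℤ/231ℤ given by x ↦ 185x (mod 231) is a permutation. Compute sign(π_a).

+1

Orbit of 146 under x↦185x: [146, 214, 89, 64, 59, 58, 104]… (length divides ord_231(185)).
π_185 has 15 disjoint cycles with lengths [30, 30, 30, 30, 30, 30, 10, 10, 6, 6, 6, 5, 5, 2, 1] on {0,…,230}.
n − c = 231 − 15 = 216; sign = (−1)^216 = +1.
Zolotarev: (185|231) = +1, matching the cycle-count sign.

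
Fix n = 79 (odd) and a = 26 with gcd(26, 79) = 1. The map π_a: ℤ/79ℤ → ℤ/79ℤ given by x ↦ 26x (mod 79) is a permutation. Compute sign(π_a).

Trace 31: π^k(31) = [31, 16, 21, 72, 55, 8, 50] for k=0..6.
Cycle lengths of π_26 on ℤ/79ℤ: [39, 39, 1]; 3 cycles in total.
With 3 cycles on 79 points, sign = (−1)^{79−3} = +1.

+1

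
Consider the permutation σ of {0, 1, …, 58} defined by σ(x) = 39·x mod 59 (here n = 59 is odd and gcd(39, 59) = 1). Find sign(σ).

Start at x=47: 47 → 4 → 38 → 7 → 37 → 27 → 50 → … (one orbit).
Decompose π into cycles: lengths [58, 1] (2 cycles, including the fixed point 0).
With 2 cycles on 59 points, sign = (−1)^{59−2} = -1.
Zolotarev: (39|59) = -1, matching the cycle-count sign.

-1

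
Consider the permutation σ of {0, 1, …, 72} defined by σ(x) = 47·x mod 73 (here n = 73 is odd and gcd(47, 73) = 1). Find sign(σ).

-1

Trace 44: π^k(44) = [44, 24, 33, 18, 43, 50, 14] for k=0..6.
π_47 has 2 disjoint cycles with lengths [72, 1] on {0,…,72}.
With 2 cycles on 73 points, sign = (−1)^{73−2} = -1.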